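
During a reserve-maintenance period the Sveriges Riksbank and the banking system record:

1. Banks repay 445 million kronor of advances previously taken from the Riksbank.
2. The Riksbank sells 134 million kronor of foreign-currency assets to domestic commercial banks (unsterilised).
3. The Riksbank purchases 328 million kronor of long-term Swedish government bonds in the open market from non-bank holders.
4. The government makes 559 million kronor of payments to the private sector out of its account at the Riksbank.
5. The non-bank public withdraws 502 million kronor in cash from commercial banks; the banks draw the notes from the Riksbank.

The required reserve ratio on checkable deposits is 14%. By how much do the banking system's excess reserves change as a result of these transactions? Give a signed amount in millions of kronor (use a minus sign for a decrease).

Discount-window repayment 445 million kronor: reserves −445M, deposits 0.
FX sale 134 million kronor: reserves −134M, deposits 0.
Asset purchase (from non-banks) 328 million kronor: reserves +328M, deposits +328M.
Government spending 559 million kronor: reserves +559M, deposits +559M.
Currency withdrawal 502 million kronor: reserves −502M, deposits −502M.
Totals: Δreserves = −194M, Δdeposits = +385M.
Δrequired reserves = 14% × +385M = +53.9M.
Δexcess reserves = Δreserves − Δrequired = −194M − (+53.9M) = -247.9 million.

-247.9 million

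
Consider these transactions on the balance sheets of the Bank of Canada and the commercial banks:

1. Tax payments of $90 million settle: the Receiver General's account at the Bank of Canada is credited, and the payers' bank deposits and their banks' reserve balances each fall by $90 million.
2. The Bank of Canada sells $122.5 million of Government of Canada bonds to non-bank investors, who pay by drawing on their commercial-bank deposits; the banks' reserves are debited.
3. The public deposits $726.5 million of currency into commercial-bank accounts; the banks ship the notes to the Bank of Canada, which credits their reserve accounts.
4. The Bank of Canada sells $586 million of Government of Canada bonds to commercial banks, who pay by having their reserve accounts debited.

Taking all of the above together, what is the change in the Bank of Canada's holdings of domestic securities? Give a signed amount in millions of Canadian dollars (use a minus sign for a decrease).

-$708.5 million

Government account inflow $90 million: the Bank of Canada's securities portfolio is untouched → 0.
Asset sale (to non-banks) $122.5 million: securities removed from the Bank of Canada's portfolio → −$122.5M.
Currency deposit $726.5 million: the Bank of Canada's securities portfolio is untouched → 0.
OMO sale (to banks) $586 million: securities removed from the Bank of Canada's portfolio → −$586M.
Net: 0 − 122.5 + 0 − 586 = -$708.5 million.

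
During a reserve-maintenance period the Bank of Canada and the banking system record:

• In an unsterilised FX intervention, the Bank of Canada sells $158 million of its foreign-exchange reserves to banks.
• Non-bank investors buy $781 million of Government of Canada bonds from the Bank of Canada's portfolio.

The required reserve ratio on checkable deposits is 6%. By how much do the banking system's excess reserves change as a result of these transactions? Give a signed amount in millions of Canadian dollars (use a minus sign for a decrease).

FX sale $158 million: reserves −$158M, deposits 0.
Asset sale (to non-banks) $781 million: reserves −$781M, deposits −$781M.
Totals: Δreserves = −$939M, Δdeposits = −$781M.
Δrequired reserves = 6% × −$781M = −$46.86M.
Δexcess reserves = Δreserves − Δrequired = −$939M − (−$46.86M) = -$892.14 million.

-$892.14 million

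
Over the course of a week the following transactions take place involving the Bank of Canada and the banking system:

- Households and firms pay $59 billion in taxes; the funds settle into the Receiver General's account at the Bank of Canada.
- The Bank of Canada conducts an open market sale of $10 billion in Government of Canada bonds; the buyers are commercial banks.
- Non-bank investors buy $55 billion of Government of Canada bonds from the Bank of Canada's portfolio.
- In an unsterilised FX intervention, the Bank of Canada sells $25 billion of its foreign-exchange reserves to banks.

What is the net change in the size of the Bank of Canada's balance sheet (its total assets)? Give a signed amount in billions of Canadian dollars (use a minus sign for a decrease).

Government account inflow $59 billion: only the composition of liabilities changes → 0.
OMO sale (to banks) $10 billion: a Bank of Canada asset is shed → −$10B.
Asset sale (to non-banks) $55 billion: a Bank of Canada asset is shed → −$55B.
FX sale $25 billion: a Bank of Canada asset is shed → −$25B.
Net: 0 − 10 − 55 − 25 = -$90 billion.

-$90 billion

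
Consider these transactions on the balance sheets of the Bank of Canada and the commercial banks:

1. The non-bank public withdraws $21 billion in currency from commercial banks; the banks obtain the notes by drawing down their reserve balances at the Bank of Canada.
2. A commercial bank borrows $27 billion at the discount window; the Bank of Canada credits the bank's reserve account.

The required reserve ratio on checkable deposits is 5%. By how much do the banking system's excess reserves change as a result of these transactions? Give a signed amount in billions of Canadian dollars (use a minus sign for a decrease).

+$7.05 billion

Currency withdrawal $21 billion: reserves −$21B, deposits −$21B.
Discount-window loan $27 billion: reserves +$27B, deposits 0.
Totals: Δreserves = +$6B, Δdeposits = −$21B.
Δrequired reserves = 5% × −$21B = −$1.05B.
Δexcess reserves = Δreserves − Δrequired = +$6B − (−$1.05B) = +$7.05 billion.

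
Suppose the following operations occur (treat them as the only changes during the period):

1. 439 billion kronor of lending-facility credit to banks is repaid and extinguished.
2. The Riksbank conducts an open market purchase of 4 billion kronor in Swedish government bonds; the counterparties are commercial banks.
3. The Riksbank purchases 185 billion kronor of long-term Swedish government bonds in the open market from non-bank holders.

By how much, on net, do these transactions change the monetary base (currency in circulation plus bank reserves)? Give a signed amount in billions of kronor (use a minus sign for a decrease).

-250 billion

Discount-window repayment 439 billion kronor: Riksbank balance sheet contracts → −439B.
OMO purchase (from banks) 4 billion kronor: Riksbank balance sheet expands → +4B.
Asset purchase (from non-banks) 185 billion kronor: Riksbank balance sheet expands → +185B.
Net: −439 + 4 + 185 = -250 billion.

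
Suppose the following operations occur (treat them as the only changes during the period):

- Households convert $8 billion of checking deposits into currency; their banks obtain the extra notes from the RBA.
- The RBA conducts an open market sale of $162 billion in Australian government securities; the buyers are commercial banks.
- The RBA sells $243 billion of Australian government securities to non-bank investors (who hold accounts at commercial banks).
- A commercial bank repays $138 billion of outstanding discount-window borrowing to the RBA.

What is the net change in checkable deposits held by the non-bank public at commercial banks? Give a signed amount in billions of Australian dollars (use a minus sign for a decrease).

Currency withdrawal $8 billion: non-bank counterparties' bank balances fall → −$8B.
OMO sale (to banks) $162 billion: the counterparty is a bank, so public deposits are unchanged → 0.
Asset sale (to non-banks) $243 billion: non-bank counterparties' bank balances fall → −$243B.
Discount-window repayment $138 billion: the counterparty is a bank, so public deposits are unchanged → 0.
Net: −8 + 0 − 243 + 0 = -$251 billion.

-$251 billion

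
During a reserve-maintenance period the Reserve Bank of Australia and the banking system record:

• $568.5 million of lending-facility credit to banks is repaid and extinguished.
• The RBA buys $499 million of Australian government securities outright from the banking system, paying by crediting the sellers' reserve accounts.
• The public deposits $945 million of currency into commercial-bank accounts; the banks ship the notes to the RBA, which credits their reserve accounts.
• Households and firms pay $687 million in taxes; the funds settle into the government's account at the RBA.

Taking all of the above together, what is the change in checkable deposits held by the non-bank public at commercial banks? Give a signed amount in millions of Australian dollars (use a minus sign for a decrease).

Discount-window repayment $568.5 million: the counterparty is a bank, so public deposits are unchanged → 0.
OMO purchase (from banks) $499 million: the counterparty is a bank, so public deposits are unchanged → 0.
Currency deposit $945 million: non-bank counterparties' bank balances rise → +$945M.
Government account inflow $687 million: non-bank counterparties' bank balances fall → −$687M.
Net: 0 + 0 + 945 − 687 = +$258 million.

+$258 million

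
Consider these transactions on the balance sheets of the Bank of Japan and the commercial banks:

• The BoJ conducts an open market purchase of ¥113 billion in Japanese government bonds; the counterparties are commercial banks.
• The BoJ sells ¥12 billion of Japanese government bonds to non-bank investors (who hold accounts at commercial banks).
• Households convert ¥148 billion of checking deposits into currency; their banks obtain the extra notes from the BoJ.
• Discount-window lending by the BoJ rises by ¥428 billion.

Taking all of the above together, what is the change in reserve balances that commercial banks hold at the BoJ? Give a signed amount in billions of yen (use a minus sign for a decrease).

OMO purchase (from banks) ¥113 billion: the BoJ pays by crediting reserve accounts → +¥113B.
Asset sale (to non-banks) ¥12 billion: the non-bank buyers' banks settle from reserves → −¥12B.
Currency withdrawal ¥148 billion: banks swap reserves for currency → −¥148B.
Discount-window loan ¥428 billion: the loan is credited to the bank's reserve account → +¥428B.
Net: 113 − 12 − 148 + 428 = +¥381 billion.

+¥381 billion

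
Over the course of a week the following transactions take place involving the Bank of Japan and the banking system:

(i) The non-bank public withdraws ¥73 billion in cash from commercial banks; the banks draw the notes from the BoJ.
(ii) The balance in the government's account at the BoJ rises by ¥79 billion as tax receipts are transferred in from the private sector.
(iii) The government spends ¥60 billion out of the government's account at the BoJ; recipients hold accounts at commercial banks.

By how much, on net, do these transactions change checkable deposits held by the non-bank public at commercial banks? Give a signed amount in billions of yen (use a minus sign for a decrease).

Currency withdrawal ¥73 billion: non-bank counterparties' bank balances fall → −¥73B.
Government account inflow ¥79 billion: non-bank counterparties' bank balances fall → −¥79B.
Government spending ¥60 billion: non-bank counterparties' bank balances rise → +¥60B.
Net: −73 − 79 + 60 = -¥92 billion.

-¥92 billion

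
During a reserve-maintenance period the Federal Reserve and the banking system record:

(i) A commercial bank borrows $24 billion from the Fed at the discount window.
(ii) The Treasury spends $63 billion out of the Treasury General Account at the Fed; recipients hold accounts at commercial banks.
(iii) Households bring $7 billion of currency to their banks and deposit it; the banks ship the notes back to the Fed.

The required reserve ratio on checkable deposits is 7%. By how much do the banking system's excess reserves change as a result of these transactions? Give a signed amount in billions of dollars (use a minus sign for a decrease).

Discount-window loan $24 billion: reserves +$24B, deposits 0.
Government spending $63 billion: reserves +$63B, deposits +$63B.
Currency deposit $7 billion: reserves +$7B, deposits +$7B.
Totals: Δreserves = +$94B, Δdeposits = +$70B.
Δrequired reserves = 7% × +$70B = +$4.9B.
Δexcess reserves = Δreserves − Δrequired = +$94B − (+$4.9B) = +$89.1 billion.

+$89.1 billion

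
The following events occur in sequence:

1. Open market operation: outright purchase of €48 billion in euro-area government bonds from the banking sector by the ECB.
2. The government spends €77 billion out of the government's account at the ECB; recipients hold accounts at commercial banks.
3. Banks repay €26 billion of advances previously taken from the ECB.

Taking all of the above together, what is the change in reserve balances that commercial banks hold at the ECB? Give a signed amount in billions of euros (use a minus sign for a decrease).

OMO purchase (from banks) €48 billion: the ECB pays by crediting reserve accounts → +€48B.
Government spending €77 billion: government payments flow into bank reserve accounts → +€77B.
Discount-window repayment €26 billion: repayment is debited from reserves → −€26B.
Net: 48 + 77 − 26 = +€99 billion.

+€99 billion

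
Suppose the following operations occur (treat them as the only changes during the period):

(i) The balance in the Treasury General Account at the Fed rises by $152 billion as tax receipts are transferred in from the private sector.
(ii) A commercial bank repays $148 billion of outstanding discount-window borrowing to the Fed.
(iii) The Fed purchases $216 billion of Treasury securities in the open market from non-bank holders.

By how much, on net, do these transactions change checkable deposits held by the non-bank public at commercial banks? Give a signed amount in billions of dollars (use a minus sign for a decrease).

+$64 billion

Fed balance sheet:
  Assets:      Securities +$216B, Loans to banks −$148B
  Liabilities: Bank reserves −$84B, Government deposits +$152B
Commercial banking system:
  Assets:      Reserves at CB −$84B
  Liabilities: Checkable deposits +$64B, Borrowings from CB −$148B
So the change in checkable deposits held by the non-bank public at commercial banks is +$64 billion.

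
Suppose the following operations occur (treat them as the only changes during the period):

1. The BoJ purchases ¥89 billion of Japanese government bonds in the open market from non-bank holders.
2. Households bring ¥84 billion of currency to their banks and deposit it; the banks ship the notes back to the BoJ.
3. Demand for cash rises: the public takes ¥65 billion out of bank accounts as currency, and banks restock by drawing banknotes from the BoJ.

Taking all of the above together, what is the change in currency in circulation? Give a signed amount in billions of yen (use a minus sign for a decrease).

BoJ balance sheet:
  Assets:      Securities +¥89B
  Liabilities: Bank reserves +¥108B, Currency in circulation −¥19B
Commercial banking system:
  Assets:      Reserves at CB +¥108B
  Liabilities: Checkable deposits +¥108B
So the change in currency in circulation is -¥19 billion.

-¥19 billion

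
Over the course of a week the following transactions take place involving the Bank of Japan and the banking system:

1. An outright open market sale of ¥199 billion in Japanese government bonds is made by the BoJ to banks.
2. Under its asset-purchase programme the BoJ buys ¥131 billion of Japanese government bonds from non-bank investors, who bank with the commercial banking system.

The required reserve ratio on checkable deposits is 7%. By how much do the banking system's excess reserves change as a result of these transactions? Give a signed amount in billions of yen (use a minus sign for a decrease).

-¥77.17 billion

OMO sale (to banks) ¥199 billion: reserves −¥199B, deposits 0.
Asset purchase (from non-banks) ¥131 billion: reserves +¥131B, deposits +¥131B.
Totals: Δreserves = −¥68B, Δdeposits = +¥131B.
Δrequired reserves = 7% × +¥131B = +¥9.17B.
Δexcess reserves = Δreserves − Δrequired = −¥68B − (+¥9.17B) = -¥77.17 billion.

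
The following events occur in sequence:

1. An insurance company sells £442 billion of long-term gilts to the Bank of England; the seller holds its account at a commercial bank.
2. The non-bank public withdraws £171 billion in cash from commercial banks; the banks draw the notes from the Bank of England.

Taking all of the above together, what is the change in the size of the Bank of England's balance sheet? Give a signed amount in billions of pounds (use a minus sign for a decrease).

Bank of England balance sheet:
  Assets:      Securities +£442B
  Liabilities: Bank reserves +£271B, Currency in circulation +£171B
Commercial banking system:
  Assets:      Reserves at CB +£271B
  Liabilities: Checkable deposits +£271B
Change in total Bank of England assets = +£442 billion.

+£442 billion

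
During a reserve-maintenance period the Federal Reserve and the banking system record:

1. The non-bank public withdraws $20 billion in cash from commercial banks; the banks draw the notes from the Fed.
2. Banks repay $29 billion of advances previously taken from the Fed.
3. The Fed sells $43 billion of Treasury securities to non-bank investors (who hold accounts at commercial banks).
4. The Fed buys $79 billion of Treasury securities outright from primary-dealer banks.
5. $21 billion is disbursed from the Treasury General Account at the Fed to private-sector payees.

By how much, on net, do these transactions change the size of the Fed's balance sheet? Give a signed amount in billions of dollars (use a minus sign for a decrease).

Currency withdrawal $20 billion: only the composition of liabilities changes → 0.
Discount-window repayment $29 billion: a Fed asset is shed → −$29B.
Asset sale (to non-banks) $43 billion: a Fed asset is shed → −$43B.
OMO purchase (from banks) $79 billion: a Fed asset is acquired → +$79B.
Government spending $21 billion: only the composition of liabilities changes → 0.
Net: 0 − 29 − 43 + 79 + 0 = +$7 billion.

+$7 billion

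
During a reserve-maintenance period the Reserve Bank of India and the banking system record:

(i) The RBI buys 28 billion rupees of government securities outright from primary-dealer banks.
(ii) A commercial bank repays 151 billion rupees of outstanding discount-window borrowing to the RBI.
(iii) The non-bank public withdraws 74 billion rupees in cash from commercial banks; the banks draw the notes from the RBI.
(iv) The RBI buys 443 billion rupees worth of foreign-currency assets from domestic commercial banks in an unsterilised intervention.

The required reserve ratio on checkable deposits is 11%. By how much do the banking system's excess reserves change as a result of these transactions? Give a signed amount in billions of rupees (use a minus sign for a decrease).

+254.14 billion

OMO purchase (from banks) 28 billion rupees: reserves +28B, deposits 0.
Discount-window repayment 151 billion rupees: reserves −151B, deposits 0.
Currency withdrawal 74 billion rupees: reserves −74B, deposits −74B.
FX purchase 443 billion rupees: reserves +443B, deposits 0.
Totals: Δreserves = +246B, Δdeposits = −74B.
Δrequired reserves = 11% × −74B = −8.14B.
Δexcess reserves = Δreserves − Δrequired = +246B − (−8.14B) = +254.14 billion.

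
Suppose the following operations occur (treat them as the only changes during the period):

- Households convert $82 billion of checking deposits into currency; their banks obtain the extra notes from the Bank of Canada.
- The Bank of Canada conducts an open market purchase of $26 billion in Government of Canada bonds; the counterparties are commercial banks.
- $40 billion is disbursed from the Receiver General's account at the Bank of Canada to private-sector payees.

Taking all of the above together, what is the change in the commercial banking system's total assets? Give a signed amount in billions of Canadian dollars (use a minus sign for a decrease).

Currency withdrawal $82 billion: bank balance sheets shrink → −$82B.
OMO purchase (from banks) $26 billion: just an asset swap on bank balance sheets → 0.
Government spending $40 billion: bank balance sheets expand → +$40B.
Net: −82 + 0 + 40 = -$42 billion.

-$42 billion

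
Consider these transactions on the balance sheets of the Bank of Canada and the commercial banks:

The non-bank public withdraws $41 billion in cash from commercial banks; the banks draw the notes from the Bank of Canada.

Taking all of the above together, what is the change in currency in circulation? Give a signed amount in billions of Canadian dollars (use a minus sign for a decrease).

Currency withdrawal $41 billion: notes leave the central bank → +$41B.

+$41 billion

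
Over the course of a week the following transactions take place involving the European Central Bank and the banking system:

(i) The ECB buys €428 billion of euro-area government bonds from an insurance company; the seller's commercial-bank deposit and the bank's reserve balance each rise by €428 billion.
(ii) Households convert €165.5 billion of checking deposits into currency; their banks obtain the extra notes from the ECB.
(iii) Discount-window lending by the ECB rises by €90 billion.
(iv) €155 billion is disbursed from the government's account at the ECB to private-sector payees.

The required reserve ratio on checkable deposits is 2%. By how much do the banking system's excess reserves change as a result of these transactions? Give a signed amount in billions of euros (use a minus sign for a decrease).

+€499.15 billion

Asset purchase (from non-banks) €428 billion: reserves +€428B, deposits +€428B.
Currency withdrawal €165.5 billion: reserves −€165.5B, deposits −€165.5B.
Discount-window loan €90 billion: reserves +€90B, deposits 0.
Government spending €155 billion: reserves +€155B, deposits +€155B.
Totals: Δreserves = +€507.5B, Δdeposits = +€417.5B.
Δrequired reserves = 2% × +€417.5B = +€8.35B.
Δexcess reserves = Δreserves − Δrequired = +€507.5B − (+€8.35B) = +€499.15 billion.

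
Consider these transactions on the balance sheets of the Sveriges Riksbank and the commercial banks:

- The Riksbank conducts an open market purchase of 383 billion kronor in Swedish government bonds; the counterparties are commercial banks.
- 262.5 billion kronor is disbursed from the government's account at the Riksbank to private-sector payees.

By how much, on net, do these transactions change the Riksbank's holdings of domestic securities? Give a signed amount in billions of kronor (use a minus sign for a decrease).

+383 billion

OMO purchase (from banks) 383 billion kronor: securities added to the Riksbank's portfolio → +383B.
Government spending 262.5 billion kronor: the Riksbank's securities portfolio is untouched → 0.
Net: 383 + 0 = +383 billion.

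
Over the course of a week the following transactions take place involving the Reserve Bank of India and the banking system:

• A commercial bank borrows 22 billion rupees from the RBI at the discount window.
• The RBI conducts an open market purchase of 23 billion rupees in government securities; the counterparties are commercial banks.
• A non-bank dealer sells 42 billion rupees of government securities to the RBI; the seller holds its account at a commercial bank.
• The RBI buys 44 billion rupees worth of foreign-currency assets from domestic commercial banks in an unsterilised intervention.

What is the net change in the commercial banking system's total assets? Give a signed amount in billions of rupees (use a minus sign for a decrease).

+64 billion

RBI balance sheet:
  Assets:      Securities +65B, Loans to banks +22B, Foreign assets +44B
  Liabilities: Bank reserves +131B
Commercial banking system:
  Assets:      Reserves at CB +131B, Securities −23B, Foreign assets −44B
  Liabilities: Checkable deposits +42B, Borrowings from CB +22B
Change in total bank assets = +64 billion.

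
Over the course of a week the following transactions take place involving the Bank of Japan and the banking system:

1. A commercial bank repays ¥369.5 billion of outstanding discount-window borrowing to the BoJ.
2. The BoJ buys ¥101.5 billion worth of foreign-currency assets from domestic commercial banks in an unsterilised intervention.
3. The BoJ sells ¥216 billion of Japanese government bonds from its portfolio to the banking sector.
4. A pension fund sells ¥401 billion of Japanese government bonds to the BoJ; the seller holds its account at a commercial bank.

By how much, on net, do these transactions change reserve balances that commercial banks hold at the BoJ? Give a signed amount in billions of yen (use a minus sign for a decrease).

Discount-window repayment ¥369.5 billion: repayment is debited from reserves → −¥369.5B.
FX purchase ¥101.5 billion: the BoJ pays by crediting reserve accounts → +¥101.5B.
OMO sale (to banks) ¥216 billion: the buying banks pay out of their reserve balances → −¥216B.
Asset purchase (from non-banks) ¥401 billion: the BoJ pays by crediting reserve accounts → +¥401B.
Net: −369.5 + 101.5 − 216 + 401 = -¥83 billion.

-¥83 billion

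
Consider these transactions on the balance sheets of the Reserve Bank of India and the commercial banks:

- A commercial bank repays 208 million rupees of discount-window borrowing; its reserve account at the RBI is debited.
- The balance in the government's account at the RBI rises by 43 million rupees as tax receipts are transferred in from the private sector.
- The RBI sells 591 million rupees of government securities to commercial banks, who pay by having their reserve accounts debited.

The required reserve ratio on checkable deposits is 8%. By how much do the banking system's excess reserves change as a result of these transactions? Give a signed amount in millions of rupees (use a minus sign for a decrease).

Discount-window repayment 208 million rupees: reserves −208M, deposits 0.
Government account inflow 43 million rupees: reserves −43M, deposits −43M.
OMO sale (to banks) 591 million rupees: reserves −591M, deposits 0.
Totals: Δreserves = −842M, Δdeposits = −43M.
Δrequired reserves = 8% × −43M = −3.44M.
Δexcess reserves = Δreserves − Δrequired = −842M − (−3.44M) = -838.56 million.

-838.56 million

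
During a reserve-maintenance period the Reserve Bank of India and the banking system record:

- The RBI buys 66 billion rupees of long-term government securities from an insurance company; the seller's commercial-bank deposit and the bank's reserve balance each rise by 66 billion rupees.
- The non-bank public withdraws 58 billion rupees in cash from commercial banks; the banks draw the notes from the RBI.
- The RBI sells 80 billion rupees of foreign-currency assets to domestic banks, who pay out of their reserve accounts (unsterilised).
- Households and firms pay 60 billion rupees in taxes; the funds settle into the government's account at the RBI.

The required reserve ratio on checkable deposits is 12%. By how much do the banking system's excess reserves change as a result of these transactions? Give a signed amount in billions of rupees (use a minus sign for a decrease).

Asset purchase (from non-banks) 66 billion rupees: reserves +66B, deposits +66B.
Currency withdrawal 58 billion rupees: reserves −58B, deposits −58B.
FX sale 80 billion rupees: reserves −80B, deposits 0.
Government account inflow 60 billion rupees: reserves −60B, deposits −60B.
Totals: Δreserves = −132B, Δdeposits = −52B.
Δrequired reserves = 12% × −52B = −6.24B.
Δexcess reserves = Δreserves − Δrequired = −132B − (−6.24B) = -125.76 billion.

-125.76 billion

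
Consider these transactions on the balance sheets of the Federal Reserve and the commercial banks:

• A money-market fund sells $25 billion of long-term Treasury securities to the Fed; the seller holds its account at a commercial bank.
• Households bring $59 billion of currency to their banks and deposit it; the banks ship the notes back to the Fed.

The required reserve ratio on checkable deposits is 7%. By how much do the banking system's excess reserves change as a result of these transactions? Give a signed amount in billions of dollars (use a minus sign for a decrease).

+$78.12 billion

Asset purchase (from non-banks) $25 billion: reserves +$25B, deposits +$25B.
Currency deposit $59 billion: reserves +$59B, deposits +$59B.
Totals: Δreserves = +$84B, Δdeposits = +$84B.
Δrequired reserves = 7% × +$84B = +$5.88B.
Δexcess reserves = Δreserves − Δrequired = +$84B − (+$5.88B) = +$78.12 billion.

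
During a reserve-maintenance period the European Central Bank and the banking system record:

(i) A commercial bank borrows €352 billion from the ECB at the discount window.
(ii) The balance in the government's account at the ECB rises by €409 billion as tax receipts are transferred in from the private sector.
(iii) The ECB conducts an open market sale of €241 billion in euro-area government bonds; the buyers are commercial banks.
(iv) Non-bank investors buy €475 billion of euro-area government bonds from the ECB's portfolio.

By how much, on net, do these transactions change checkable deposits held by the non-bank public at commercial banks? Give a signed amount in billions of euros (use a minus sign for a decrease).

-€884 billion

ECB balance sheet:
  Assets:      Securities −€716B, Loans to banks +€352B
  Liabilities: Bank reserves −€773B, Government deposits +€409B
Commercial banking system:
  Assets:      Reserves at CB −€773B, Securities +€241B
  Liabilities: Checkable deposits −€884B, Borrowings from CB +€352B
So the change in checkable deposits held by the non-bank public at commercial banks is -€884 billion.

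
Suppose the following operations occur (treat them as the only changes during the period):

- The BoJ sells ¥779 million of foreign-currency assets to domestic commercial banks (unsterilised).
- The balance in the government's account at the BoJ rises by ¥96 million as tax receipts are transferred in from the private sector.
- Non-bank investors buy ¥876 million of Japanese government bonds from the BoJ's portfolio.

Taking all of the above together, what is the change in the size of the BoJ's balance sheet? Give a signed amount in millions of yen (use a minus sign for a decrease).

BoJ balance sheet:
  Assets:      Securities −¥876M, Foreign assets −¥779M
  Liabilities: Bank reserves −¥1751M, Government deposits +¥96M
Change in total BoJ assets = -¥1655 million.

-¥1655 million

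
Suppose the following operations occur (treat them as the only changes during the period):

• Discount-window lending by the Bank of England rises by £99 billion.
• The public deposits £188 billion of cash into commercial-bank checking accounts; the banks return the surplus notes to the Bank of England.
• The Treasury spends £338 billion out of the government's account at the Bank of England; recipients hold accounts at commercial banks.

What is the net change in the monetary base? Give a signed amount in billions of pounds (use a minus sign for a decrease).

+£437 billion

Discount-window loan £99 billion: Bank of England balance sheet expands → +£99B.
Currency deposit £188 billion: just a shift between currency and reserves — both are base money → 0.
Government spending £338 billion: a non-base liability converts back to reserves → +£338B.
Net: 99 + 0 + 338 = +£437 billion.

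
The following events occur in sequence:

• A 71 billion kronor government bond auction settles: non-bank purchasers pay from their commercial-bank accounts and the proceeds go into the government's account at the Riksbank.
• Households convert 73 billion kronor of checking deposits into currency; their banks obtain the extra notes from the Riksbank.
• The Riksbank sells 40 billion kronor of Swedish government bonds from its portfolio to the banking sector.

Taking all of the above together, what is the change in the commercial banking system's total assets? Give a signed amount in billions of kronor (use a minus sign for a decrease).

Riksbank balance sheet:
  Assets:      Securities −40B
  Liabilities: Bank reserves −184B, Currency in circulation +73B, Government deposits +71B
Commercial banking system:
  Assets:      Reserves at CB −184B, Securities +40B
  Liabilities: Checkable deposits −144B
Change in total bank assets = -144 billion.

-144 billion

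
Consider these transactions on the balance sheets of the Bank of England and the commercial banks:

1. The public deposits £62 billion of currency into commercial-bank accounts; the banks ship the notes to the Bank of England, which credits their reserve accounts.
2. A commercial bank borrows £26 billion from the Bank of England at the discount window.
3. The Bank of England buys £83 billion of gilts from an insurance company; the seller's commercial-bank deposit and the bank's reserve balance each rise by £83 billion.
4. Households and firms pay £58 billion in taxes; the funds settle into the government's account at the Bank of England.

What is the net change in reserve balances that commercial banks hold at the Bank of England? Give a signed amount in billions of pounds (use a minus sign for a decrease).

Currency deposit £62 billion: returned notes are swapped for reserve credit → +£62B.
Discount-window loan £26 billion: the loan is credited to the bank's reserve account → +£26B.
Asset purchase (from non-banks) £83 billion: the Bank of England pays by crediting reserve accounts → +£83B.
Government account inflow £58 billion: funds move from bank reserves into the government account → −£58B.
Net: 62 + 26 + 83 − 58 = +£113 billion.

+£113 billion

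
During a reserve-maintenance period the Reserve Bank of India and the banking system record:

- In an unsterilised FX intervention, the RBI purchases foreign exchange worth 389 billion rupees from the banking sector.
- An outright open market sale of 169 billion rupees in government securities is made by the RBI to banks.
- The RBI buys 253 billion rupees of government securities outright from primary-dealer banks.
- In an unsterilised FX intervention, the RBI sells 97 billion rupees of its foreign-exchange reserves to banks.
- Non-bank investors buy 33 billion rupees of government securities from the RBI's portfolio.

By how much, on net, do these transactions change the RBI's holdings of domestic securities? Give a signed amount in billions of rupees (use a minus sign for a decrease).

FX purchase 389 billion rupees: the RBI's securities portfolio is untouched → 0.
OMO sale (to banks) 169 billion rupees: securities removed from the RBI's portfolio → −169B.
OMO purchase (from banks) 253 billion rupees: securities added to the RBI's portfolio → +253B.
FX sale 97 billion rupees: the RBI's securities portfolio is untouched → 0.
Asset sale (to non-banks) 33 billion rupees: securities removed from the RBI's portfolio → −33B.
Net: 0 − 169 + 253 + 0 − 33 = +51 billion.

+51 billion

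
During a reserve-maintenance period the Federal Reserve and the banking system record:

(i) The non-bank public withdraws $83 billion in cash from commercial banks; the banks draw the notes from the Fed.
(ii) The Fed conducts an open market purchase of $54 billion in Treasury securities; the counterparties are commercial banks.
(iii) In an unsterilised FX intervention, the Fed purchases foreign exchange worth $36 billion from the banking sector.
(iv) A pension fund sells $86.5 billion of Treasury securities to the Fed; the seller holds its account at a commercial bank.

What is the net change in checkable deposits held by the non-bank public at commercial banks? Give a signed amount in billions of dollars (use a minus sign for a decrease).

+$3.5 billion

Currency withdrawal $83 billion: non-bank counterparties' bank balances fall → −$83B.
OMO purchase (from banks) $54 billion: the counterparty is a bank, so public deposits are unchanged → 0.
FX purchase $36 billion: the counterparty is a bank, so public deposits are unchanged → 0.
Asset purchase (from non-banks) $86.5 billion: non-bank counterparties' bank balances rise → +$86.5B.
Net: −83 + 0 + 0 + 86.5 = +$3.5 billion.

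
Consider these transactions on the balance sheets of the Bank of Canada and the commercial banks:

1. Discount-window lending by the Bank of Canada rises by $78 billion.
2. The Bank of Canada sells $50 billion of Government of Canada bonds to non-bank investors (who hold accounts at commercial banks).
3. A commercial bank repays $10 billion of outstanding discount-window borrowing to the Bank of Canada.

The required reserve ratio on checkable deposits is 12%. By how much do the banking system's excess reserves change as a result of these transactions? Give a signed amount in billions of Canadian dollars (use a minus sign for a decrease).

+$24 billion

Discount-window loan $78 billion: reserves +$78B, deposits 0.
Asset sale (to non-banks) $50 billion: reserves −$50B, deposits −$50B.
Discount-window repayment $10 billion: reserves −$10B, deposits 0.
Totals: Δreserves = +$18B, Δdeposits = −$50B.
Δrequired reserves = 12% × −$50B = −$6B.
Δexcess reserves = Δreserves − Δrequired = +$18B − (−$6B) = +$24 billion.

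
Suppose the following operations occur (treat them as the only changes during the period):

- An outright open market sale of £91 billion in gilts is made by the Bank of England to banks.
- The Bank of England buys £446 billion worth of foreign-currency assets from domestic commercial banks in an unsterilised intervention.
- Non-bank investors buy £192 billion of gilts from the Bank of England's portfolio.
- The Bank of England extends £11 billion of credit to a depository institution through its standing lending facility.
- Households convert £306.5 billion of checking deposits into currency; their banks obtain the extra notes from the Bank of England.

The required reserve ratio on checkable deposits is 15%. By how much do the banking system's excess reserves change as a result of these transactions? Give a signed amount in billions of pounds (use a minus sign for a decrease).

OMO sale (to banks) £91 billion: reserves −£91B, deposits 0.
FX purchase £446 billion: reserves +£446B, deposits 0.
Asset sale (to non-banks) £192 billion: reserves −£192B, deposits −£192B.
Discount-window loan £11 billion: reserves +£11B, deposits 0.
Currency withdrawal £306.5 billion: reserves −£306.5B, deposits −£306.5B.
Totals: Δreserves = −£132.5B, Δdeposits = −£498.5B.
Δrequired reserves = 15% × −£498.5B = −£74.775B.
Δexcess reserves = Δreserves − Δrequired = −£132.5B − (−£74.775B) = -£57.725 billion.

-£57.725 billion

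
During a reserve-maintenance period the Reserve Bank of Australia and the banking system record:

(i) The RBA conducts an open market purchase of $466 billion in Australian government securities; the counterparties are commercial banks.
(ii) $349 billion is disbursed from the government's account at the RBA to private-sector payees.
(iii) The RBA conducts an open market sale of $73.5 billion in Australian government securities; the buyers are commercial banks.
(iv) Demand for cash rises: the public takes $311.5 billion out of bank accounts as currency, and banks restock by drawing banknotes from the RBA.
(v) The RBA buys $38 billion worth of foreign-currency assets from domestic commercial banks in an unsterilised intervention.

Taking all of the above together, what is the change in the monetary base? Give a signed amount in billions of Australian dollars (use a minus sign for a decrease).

RBA balance sheet:
  Assets:      Securities +$392.5B, Foreign assets +$38B
  Liabilities: Bank reserves +$468B, Currency in circulation +$311.5B, Government deposits −$349B
Commercial banking system:
  Assets:      Reserves at CB +$468B, Securities −$392.5B, Foreign assets −$38B
  Liabilities: Checkable deposits +$37.5B
Monetary base = currency + reserves: +$311.5B + (+$468B) = +$779.5 billion.

+$779.5 billion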